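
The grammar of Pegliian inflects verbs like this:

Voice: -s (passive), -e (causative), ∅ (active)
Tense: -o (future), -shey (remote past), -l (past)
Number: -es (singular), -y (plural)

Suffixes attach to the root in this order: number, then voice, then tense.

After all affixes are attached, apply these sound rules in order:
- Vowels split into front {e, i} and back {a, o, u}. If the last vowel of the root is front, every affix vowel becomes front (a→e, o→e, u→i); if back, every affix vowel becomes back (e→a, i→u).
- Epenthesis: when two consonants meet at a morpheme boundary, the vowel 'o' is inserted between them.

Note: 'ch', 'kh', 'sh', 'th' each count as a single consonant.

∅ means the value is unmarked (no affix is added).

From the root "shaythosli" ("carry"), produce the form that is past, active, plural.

Attach number plural -y → shaythosliy.
voice = active: zero marking, form stays shaythosliy.
Attach tense past -l → shaythosliyl.
Vowel harmony: no change.
Apply epenthesis: shaythosliyl → shaythosliyol.

shaythosliyol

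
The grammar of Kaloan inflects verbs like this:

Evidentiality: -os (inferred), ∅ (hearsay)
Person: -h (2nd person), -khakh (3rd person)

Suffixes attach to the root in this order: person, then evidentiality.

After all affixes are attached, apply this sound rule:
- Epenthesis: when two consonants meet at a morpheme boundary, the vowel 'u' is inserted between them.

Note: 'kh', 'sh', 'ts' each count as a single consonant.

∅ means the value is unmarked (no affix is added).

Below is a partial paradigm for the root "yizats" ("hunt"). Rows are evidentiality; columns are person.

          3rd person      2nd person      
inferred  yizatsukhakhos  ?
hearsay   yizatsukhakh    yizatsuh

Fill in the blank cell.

Attach person 2nd person -h → yizatsh.
Attach evidentiality inferred -os → yizatshos.
Apply epenthesis: yizatshos → yizatsuhos.

yizatsuhos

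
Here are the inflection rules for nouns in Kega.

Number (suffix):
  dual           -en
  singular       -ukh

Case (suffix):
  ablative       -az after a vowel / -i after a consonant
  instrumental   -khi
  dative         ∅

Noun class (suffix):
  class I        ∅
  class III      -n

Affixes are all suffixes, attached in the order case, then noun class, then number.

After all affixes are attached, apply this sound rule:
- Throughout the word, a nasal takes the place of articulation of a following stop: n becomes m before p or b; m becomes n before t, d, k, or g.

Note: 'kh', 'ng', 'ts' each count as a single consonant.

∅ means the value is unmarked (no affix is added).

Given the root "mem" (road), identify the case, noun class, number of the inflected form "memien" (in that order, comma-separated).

ablative, class I, dual

Segment: mem-i-en.
case: -az/i → ablative.
noun class: ∅ → class I.
number: -en → dual.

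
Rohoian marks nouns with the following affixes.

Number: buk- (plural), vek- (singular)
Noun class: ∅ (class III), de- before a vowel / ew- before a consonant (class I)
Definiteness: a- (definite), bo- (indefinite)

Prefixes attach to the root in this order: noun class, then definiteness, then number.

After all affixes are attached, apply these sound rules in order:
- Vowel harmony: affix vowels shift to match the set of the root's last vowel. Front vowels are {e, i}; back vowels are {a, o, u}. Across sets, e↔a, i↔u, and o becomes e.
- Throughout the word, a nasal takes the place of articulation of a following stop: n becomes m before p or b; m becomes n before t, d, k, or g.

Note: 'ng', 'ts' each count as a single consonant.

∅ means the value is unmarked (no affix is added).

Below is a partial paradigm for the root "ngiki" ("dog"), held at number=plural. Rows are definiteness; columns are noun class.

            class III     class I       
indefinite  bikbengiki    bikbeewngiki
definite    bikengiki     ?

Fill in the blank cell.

bikeewngiki

Attach noun class class I ew- (before consonant 'ng') → ewngiki.
Attach definiteness definite a- → aewngiki.
Attach number plural buk- → bukaewngiki.
Apply vowel harmony: bukaewngiki → bikeewngiki.
Nasal assimilation: no change.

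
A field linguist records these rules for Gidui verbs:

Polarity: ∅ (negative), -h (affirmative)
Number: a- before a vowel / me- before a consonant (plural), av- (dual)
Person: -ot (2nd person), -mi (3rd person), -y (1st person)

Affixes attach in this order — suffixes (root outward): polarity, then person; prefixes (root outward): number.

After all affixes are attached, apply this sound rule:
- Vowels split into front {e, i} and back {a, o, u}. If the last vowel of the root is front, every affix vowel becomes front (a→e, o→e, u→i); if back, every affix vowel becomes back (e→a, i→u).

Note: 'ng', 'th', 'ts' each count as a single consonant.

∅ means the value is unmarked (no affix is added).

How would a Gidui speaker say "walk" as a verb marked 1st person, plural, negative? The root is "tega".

polarity = negative: zero marking, form stays tega.
Attach number plural me- (before consonant 't') → metega.
Attach person 1st person -y → metegay.
Apply vowel harmony: metegay → mategay.

mategay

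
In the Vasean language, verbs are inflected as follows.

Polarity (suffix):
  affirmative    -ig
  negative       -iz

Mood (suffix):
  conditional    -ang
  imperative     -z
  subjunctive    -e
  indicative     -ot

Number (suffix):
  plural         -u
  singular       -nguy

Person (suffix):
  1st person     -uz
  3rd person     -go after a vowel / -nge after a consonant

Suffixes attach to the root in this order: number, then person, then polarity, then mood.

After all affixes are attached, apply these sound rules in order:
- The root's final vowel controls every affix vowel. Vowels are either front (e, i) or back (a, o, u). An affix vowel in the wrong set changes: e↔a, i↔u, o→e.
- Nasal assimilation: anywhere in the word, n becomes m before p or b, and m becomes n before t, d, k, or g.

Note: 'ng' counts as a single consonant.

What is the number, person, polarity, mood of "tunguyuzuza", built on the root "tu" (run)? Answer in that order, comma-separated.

singular, 1st person, negative, subjunctive

Segment: tu-nguy-uz-iz-e.
number: -nguy → singular.
person: -uz → 1st person.
polarity: -iz → negative.
mood: -e → subjunctive.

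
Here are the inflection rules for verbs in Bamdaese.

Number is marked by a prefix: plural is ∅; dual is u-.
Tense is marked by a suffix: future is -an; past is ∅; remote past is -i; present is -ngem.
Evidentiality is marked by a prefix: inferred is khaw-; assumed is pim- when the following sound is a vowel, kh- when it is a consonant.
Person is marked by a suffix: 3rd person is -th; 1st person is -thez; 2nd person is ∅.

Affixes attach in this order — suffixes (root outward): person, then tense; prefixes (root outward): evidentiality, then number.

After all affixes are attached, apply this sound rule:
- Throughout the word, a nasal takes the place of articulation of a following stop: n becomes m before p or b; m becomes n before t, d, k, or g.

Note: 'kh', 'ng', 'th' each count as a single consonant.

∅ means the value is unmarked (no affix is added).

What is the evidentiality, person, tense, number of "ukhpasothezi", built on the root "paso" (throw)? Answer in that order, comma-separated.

assumed, 1st person, remote past, dual

Segment: u-kh-paso-thez-i.
evidentiality: pim/kh- → assumed.
person: -thez → 1st person.
tense: -i → remote past.
number: u- → dual.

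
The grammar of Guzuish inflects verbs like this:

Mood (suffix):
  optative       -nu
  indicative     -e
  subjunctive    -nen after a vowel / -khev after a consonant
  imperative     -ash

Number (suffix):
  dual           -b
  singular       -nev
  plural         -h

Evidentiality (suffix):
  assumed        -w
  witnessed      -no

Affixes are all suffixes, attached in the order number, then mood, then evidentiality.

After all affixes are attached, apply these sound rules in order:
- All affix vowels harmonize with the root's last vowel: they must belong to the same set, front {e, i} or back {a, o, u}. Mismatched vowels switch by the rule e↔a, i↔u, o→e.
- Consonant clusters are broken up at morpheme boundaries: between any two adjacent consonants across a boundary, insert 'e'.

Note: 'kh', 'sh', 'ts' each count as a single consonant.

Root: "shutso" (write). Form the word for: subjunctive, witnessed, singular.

Attach number singular -nev → shutsonev.
Attach mood subjunctive -khev (after consonant 'v') → shutsonevkhev.
Attach evidentiality witnessed -no → shutsonevkhevno.
Apply vowel harmony: shutsonevkhevno → shutsonavkhavno.
Apply epenthesis: shutsonavkhavno → shutsonavekhaveno.

shutsonavekhaveno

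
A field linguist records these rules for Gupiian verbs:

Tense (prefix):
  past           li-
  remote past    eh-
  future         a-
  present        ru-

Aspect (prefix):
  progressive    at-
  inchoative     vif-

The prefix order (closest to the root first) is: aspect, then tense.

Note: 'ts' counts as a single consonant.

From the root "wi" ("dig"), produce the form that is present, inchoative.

Attach aspect inchoative vif- → vifwi.
Attach tense present ru- → ruvifwi.

ruvifwi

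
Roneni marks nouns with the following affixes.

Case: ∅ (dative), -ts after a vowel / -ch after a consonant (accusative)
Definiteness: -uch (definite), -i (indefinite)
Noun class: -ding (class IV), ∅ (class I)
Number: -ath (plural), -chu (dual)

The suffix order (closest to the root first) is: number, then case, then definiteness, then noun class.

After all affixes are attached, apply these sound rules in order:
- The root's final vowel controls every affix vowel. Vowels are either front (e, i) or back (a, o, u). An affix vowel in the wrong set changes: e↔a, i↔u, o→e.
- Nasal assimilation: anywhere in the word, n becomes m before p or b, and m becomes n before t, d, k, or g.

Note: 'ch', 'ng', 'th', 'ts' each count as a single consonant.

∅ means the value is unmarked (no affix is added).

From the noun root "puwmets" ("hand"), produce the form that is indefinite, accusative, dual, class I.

Attach number dual -chu → puwmetschu.
Attach case accusative -ts (after vowel 'u') → puwmetschuts.
Attach definiteness indefinite -i → puwmetschutsi.
noun class = class I: zero marking, form stays puwmetschutsi.
Apply vowel harmony: puwmetschutsi → puwmetschitsi.
Nasal assimilation: no change.

puwmetschitsi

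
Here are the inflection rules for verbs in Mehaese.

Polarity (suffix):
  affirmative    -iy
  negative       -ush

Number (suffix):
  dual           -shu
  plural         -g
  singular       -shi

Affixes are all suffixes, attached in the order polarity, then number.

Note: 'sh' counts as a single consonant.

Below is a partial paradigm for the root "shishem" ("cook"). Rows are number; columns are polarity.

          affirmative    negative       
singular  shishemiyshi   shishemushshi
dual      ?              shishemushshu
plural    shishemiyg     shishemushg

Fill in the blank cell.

shishemiyshu

Attach polarity affirmative -iy → shishemiy.
Attach number dual -shu → shishemiyshu.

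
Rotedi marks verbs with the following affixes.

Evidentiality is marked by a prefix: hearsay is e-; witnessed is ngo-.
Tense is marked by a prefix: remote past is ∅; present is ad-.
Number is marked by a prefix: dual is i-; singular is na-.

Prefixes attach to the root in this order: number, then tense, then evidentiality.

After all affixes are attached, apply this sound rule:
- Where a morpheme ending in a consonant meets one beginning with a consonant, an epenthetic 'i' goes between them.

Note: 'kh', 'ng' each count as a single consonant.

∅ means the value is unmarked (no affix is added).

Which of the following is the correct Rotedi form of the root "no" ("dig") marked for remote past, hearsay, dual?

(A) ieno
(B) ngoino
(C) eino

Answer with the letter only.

Attach number dual i- → ino.
tense = remote past: zero marking, form stays ino.
Attach evidentiality hearsay e- → eino.
Epenthesis: no change.
So the correct form is eino, option (C).
(A) ieno is wrong: it has the affixes in the wrong order.
(B) ngoino is wrong: it uses witnessed instead of hearsay for evidentiality.

C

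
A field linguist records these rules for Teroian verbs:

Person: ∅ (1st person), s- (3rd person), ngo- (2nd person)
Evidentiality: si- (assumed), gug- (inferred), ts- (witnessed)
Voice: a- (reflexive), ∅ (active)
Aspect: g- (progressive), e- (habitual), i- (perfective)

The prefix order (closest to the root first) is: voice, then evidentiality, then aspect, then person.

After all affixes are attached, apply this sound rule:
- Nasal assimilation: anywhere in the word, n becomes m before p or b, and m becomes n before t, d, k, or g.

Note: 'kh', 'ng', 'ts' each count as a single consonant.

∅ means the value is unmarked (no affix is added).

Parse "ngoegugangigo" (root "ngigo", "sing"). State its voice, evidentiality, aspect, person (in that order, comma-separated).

Segment: ngo-e-gug-a-ngigo.
voice: a- → reflexive.
evidentiality: gug- → inferred.
aspect: e- → habitual.
person: ngo- → 2nd person.

reflexive, inferred, habitual, 2nd person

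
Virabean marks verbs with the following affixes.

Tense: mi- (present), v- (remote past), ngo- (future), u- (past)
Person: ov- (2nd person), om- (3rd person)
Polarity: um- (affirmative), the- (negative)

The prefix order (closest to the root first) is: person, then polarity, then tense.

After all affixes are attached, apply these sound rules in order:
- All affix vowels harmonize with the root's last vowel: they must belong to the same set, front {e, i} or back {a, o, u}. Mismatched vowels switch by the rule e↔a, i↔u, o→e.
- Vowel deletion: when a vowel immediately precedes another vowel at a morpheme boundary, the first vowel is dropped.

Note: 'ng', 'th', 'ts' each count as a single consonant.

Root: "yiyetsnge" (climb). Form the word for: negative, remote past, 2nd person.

vthevyiyetsnge

Attach person 2nd person ov- → ovyiyetsnge.
Attach polarity negative the- → theovyiyetsnge.
Attach tense remote past v- → vtheovyiyetsnge.
Apply vowel harmony: vtheovyiyetsnge → vtheevyiyetsnge.
Apply vowel deletion: vtheevyiyetsnge → vthevyiyetsnge.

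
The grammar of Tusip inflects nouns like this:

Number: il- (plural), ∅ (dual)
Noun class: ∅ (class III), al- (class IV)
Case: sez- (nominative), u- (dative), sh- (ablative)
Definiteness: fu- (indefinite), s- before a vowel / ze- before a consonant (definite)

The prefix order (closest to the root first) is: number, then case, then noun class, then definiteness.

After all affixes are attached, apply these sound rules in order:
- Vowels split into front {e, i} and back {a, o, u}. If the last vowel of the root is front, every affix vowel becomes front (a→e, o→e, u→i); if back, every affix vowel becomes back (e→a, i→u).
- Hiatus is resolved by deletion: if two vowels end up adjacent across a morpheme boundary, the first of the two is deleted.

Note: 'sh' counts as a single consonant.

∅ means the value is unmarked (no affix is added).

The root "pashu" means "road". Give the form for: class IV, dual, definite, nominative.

salsazpashu

number = dual: zero marking, form stays pashu.
Attach case nominative sez- → sezpashu.
Attach noun class class IV al- → alsezpashu.
Attach definiteness definite s- (before vowel 'a') → salsezpashu.
Apply vowel harmony: salsezpashu → salsazpashu.
Vowel deletion: no change.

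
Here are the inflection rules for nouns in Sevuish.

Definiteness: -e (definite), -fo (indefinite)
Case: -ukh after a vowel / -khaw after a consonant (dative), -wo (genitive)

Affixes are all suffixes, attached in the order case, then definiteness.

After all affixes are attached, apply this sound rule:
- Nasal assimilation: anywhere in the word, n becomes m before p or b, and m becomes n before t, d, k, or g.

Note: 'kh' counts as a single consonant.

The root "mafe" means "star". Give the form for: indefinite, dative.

Attach case dative -ukh (after vowel 'e') → mafeukh.
Attach definiteness indefinite -fo → mafeukhfo.
Nasal assimilation: no change.

mafeukhfo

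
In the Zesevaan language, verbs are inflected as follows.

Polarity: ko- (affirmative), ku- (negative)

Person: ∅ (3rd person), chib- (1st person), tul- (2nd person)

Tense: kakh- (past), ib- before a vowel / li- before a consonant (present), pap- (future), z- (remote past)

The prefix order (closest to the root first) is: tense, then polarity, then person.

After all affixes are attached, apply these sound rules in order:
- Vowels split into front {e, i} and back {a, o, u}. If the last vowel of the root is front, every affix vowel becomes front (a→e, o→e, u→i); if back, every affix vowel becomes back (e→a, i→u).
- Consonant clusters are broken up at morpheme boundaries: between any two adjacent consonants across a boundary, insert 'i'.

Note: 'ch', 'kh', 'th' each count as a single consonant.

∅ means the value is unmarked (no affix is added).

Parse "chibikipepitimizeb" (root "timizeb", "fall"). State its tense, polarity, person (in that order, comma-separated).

future, negative, 1st person

Segment: chib-ku-pap-timizeb.
tense: pap- → future.
polarity: ku- → negative.
person: chib- → 1st person.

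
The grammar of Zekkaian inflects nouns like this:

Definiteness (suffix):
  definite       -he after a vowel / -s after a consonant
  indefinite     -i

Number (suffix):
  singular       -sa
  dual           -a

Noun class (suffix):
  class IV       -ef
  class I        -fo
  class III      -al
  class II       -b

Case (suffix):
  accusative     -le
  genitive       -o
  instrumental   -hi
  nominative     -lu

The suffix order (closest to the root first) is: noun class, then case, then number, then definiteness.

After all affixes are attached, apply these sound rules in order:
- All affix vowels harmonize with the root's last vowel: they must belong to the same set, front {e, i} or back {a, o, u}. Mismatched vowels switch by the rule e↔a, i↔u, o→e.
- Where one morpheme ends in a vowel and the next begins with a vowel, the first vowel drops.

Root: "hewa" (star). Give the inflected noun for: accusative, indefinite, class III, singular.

Attach noun class class III -al → hewaal.
Attach case accusative -le → hewaalle.
Attach number singular -sa → hewaallesa.
Attach definiteness indefinite -i → hewaallesai.
Apply vowel harmony: hewaallesai → hewaallasau.
Apply vowel deletion: hewaallasau → hewallasu.

hewallasu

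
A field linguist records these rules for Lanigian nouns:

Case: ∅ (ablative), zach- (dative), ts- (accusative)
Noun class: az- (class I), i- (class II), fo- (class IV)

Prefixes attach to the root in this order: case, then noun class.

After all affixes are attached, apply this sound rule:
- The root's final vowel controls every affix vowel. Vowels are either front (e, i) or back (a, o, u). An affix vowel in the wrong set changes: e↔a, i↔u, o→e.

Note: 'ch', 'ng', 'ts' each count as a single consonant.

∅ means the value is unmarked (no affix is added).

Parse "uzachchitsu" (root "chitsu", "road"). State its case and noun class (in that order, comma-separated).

dative, class II

Segment: i-zach-chitsu.
case: zach- → dative.
noun class: i- → class II.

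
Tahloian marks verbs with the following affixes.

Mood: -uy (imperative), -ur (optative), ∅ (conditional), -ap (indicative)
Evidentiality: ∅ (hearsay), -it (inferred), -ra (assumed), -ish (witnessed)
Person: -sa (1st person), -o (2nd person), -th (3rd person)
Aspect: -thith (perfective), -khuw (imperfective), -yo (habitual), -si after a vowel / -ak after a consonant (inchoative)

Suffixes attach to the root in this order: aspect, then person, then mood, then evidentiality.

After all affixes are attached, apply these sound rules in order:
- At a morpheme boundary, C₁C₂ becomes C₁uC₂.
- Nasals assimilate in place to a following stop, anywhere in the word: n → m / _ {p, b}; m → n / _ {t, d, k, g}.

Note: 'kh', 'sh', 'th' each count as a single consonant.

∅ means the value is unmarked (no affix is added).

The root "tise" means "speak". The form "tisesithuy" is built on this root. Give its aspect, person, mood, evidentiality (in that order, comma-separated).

inchoative, 3rd person, imperative, hearsay

Segment: tise-si-th-uy.
aspect: -si/ak → inchoative.
person: -th → 3rd person.
mood: -uy → imperative.
evidentiality: ∅ → hearsay.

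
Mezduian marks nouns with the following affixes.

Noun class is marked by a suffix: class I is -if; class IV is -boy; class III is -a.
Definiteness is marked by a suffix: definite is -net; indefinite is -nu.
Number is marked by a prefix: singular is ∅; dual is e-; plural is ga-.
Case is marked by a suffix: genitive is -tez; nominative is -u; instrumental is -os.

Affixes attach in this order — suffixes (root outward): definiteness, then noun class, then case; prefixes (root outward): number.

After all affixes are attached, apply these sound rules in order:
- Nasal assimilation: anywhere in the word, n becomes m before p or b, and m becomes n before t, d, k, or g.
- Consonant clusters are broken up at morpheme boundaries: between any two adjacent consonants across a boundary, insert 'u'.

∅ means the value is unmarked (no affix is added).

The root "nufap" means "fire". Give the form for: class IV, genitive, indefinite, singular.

Attach definiteness indefinite -nu → nufapnu.
Attach noun class class IV -boy → nufapnuboy.
Attach case genitive -tez → nufapnuboytez.
number = singular: zero marking, form stays nufapnuboytez.
Nasal assimilation: no change.
Apply epenthesis: nufapnuboytez → nufapunuboyutez.

nufapunuboyutez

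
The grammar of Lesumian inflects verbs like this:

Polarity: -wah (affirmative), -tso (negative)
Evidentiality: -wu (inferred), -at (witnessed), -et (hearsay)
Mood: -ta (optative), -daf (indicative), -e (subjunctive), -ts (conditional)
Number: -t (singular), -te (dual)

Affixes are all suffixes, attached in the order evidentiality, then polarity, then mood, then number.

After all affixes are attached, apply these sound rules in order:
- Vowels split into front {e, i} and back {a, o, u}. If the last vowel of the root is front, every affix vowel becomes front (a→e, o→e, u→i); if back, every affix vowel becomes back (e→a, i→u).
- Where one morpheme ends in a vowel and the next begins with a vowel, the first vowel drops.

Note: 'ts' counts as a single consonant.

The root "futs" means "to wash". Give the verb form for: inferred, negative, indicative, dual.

Attach evidentiality inferred -wu → futswu.
Attach polarity negative -tso → futswutso.
Attach mood indicative -daf → futswutsodaf.
Attach number dual -te → futswutsodafte.
Apply vowel harmony: futswutsodafte → futswutsodafta.
Vowel deletion: no change.

futswutsodafta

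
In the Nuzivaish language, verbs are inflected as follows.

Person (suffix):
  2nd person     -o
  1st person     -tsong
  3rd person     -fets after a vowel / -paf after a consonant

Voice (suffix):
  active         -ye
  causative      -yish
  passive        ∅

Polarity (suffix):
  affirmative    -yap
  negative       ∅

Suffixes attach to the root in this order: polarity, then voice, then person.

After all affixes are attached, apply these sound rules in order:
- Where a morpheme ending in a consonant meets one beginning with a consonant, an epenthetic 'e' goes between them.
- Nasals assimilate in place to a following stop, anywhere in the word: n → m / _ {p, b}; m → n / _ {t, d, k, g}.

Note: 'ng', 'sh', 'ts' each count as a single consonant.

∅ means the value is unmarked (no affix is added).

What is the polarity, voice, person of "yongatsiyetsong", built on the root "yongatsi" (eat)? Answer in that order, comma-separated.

Segment: yongatsi-ye-tsong.
polarity: ∅ → negative.
voice: -ye → active.
person: -tsong → 1st person.

negative, active, 1st person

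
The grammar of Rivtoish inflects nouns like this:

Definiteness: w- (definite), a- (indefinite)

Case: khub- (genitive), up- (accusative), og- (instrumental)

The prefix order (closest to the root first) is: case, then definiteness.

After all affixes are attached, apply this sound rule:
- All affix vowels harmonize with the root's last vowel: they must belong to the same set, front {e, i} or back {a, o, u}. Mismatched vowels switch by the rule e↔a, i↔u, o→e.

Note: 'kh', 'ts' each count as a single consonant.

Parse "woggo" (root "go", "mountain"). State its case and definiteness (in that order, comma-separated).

Segment: w-og-go.
case: og- → instrumental.
definiteness: w- → definite.

instrumental, definite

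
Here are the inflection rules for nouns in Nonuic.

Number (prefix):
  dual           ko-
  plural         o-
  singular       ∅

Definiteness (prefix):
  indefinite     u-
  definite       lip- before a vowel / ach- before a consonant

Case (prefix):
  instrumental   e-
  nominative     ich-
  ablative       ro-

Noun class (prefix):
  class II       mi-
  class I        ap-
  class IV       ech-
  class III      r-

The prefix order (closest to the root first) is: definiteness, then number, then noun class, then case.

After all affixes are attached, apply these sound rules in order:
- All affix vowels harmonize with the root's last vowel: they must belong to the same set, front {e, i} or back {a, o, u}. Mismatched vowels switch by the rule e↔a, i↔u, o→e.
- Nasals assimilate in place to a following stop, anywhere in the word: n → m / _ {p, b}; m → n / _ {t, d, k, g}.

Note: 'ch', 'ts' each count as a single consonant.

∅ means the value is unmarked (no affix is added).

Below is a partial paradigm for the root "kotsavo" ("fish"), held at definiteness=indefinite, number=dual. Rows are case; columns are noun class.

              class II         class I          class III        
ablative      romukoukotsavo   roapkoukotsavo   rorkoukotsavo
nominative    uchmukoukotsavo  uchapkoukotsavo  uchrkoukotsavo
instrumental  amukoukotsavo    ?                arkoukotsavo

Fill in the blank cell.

Attach definiteness indefinite u- → ukotsavo.
Attach number dual ko- → koukotsavo.
Attach noun class class I ap- → apkoukotsavo.
Attach case instrumental e- → eapkoukotsavo.
Apply vowel harmony: eapkoukotsavo → aapkoukotsavo.
Nasal assimilation: no change.

aapkoukotsavo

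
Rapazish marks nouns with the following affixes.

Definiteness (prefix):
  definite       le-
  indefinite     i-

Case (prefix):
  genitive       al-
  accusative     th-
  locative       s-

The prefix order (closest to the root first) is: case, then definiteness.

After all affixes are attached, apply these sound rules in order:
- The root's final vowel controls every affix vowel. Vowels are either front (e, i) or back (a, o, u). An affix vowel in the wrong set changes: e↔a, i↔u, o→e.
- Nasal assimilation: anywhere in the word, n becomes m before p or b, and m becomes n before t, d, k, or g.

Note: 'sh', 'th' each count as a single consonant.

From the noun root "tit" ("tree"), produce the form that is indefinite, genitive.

Attach case genitive al- → altit.
Attach definiteness indefinite i- → ialtit.
Apply vowel harmony: ialtit → ieltit.
Nasal assimilation: no change.

ieltit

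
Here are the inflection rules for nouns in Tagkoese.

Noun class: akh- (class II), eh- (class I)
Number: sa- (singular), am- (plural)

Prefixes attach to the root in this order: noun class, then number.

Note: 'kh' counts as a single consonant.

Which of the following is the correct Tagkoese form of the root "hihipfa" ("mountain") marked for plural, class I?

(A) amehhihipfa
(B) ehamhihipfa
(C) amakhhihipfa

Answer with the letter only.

Attach noun class class I eh- → ehhihipfa.
Attach number plural am- → amehhihipfa.
So the correct form is amehhihipfa, option (A).
(B) ehamhihipfa is wrong: it has the affixes in the wrong order.
(C) amakhhihipfa is wrong: it uses class II instead of class I for noun class.

A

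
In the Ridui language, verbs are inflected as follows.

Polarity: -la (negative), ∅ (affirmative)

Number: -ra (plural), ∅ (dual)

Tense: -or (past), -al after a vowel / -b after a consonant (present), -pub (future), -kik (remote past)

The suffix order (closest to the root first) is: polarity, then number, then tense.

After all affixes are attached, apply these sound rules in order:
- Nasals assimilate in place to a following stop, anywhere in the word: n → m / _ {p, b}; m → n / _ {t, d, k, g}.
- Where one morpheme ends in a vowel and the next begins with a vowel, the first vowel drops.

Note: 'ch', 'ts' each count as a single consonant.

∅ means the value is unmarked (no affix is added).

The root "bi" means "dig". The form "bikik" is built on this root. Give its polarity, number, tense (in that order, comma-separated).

Segment: bi-kik.
polarity: ∅ → affirmative.
number: ∅ → dual.
tense: -kik → remote past.

affirmative, dual, remote past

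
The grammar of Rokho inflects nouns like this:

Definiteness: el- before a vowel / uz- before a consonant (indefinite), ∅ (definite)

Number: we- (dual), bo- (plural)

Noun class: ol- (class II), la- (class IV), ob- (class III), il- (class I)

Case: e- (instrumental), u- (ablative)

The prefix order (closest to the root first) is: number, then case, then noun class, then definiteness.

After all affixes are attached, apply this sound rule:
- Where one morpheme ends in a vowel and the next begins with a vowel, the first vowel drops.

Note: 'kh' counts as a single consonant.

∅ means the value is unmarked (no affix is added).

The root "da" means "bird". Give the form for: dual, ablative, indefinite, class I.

Attach number dual we- → weda.
Attach case ablative u- → uweda.
Attach noun class class I il- → iluweda.
Attach definiteness indefinite el- (before vowel 'i') → eliluweda.
Vowel deletion: no change.

eliluweda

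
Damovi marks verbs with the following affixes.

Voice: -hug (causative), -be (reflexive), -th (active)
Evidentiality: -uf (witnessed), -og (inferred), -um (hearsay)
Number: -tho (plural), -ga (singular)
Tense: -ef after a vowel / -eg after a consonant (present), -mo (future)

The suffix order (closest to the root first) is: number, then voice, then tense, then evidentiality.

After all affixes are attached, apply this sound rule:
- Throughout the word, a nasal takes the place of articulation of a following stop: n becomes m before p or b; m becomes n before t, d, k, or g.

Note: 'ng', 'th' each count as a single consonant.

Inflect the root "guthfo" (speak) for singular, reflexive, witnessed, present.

guthfogabeefuf

Attach number singular -ga → guthfoga.
Attach voice reflexive -be → guthfogabe.
Attach tense present -ef (after vowel 'e') → guthfogabeef.
Attach evidentiality witnessed -uf → guthfogabeefuf.
Nasal assimilation: no change.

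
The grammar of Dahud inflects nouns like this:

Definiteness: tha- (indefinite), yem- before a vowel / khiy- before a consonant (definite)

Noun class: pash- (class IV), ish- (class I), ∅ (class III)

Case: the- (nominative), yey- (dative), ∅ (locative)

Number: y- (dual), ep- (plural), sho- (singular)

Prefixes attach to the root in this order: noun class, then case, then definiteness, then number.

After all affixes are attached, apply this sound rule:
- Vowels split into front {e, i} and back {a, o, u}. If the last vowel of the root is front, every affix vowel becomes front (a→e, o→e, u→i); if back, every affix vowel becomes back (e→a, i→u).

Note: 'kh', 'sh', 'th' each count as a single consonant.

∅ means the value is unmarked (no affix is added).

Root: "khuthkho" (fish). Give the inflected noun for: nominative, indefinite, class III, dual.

ythathakhuthkho

noun class = class III: zero marking, form stays khuthkho.
Attach case nominative the- → thekhuthkho.
Attach definiteness indefinite tha- → thathekhuthkho.
Attach number dual y- → ythathekhuthkho.
Apply vowel harmony: ythathekhuthkho → ythathakhuthkho.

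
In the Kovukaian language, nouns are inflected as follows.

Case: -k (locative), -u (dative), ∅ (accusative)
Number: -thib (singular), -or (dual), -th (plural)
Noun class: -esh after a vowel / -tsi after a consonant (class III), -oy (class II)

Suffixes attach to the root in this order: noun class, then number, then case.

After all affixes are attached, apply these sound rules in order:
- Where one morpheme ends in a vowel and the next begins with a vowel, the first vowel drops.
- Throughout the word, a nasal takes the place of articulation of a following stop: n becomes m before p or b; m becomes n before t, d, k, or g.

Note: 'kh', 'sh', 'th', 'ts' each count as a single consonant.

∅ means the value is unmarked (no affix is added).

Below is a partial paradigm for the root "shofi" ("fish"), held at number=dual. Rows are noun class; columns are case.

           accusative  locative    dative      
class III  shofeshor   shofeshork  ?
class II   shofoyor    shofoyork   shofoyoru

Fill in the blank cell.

shofeshoru

Attach noun class class III -esh (after vowel 'i') → shofiesh.
Attach number dual -or → shofieshor.
Attach case dative -u → shofieshoru.
Apply vowel deletion: shofieshoru → shofeshoru.
Nasal assimilation: no change.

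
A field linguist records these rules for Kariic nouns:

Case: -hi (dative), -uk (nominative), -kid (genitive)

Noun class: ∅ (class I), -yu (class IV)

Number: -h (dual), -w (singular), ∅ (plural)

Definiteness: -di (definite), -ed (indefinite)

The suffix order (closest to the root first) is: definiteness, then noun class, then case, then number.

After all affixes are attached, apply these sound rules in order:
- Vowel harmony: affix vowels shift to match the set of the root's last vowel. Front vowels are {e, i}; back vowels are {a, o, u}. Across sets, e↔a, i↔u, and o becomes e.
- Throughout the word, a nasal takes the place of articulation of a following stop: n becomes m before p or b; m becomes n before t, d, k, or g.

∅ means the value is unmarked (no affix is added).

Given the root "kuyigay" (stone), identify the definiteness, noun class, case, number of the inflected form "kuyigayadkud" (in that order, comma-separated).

indefinite, class I, genitive, plural

Segment: kuyigay-ed-kid.
definiteness: -ed → indefinite.
noun class: ∅ → class I.
case: -kid → genitive.
number: ∅ → plural.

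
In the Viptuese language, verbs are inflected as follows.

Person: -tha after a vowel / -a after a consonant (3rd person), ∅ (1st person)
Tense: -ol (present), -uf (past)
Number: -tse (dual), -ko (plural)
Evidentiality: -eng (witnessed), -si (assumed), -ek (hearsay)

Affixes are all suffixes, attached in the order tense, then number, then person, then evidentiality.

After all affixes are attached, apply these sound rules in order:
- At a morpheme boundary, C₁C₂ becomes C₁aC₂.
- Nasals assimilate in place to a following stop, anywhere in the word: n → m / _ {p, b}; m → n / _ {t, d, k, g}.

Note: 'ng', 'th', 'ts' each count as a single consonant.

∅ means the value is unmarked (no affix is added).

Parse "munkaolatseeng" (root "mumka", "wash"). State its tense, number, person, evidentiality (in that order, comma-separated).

present, dual, 1st person, witnessed

Segment: mumka-ol-tse-eng.
tense: -ol → present.
number: -tse → dual.
person: ∅ → 1st person.
evidentiality: -eng → witnessed.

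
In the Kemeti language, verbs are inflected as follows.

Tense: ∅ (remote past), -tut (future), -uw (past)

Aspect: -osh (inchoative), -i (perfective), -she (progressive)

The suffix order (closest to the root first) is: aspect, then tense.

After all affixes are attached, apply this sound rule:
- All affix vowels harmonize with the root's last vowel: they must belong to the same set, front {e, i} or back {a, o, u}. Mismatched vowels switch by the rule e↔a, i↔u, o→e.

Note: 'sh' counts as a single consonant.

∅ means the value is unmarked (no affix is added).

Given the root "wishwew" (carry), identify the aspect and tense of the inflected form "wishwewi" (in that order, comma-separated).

Segment: wishwew-i.
aspect: -i → perfective.
tense: ∅ → remote past.

perfective, remote past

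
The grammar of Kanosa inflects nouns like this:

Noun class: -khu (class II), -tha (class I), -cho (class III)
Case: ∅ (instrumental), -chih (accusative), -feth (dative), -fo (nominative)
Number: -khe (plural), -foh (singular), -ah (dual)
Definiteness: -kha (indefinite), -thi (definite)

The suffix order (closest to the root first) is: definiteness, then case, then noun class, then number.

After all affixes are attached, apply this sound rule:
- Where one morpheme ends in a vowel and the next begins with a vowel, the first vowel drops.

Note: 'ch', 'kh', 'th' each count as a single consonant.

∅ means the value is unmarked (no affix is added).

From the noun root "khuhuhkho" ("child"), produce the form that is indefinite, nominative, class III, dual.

khuhuhkhokhafochah

Attach definiteness indefinite -kha → khuhuhkhokha.
Attach case nominative -fo → khuhuhkhokhafo.
Attach noun class class III -cho → khuhuhkhokhafocho.
Attach number dual -ah → khuhuhkhokhafochoah.
Apply vowel deletion: khuhuhkhokhafochoah → khuhuhkhokhafochah.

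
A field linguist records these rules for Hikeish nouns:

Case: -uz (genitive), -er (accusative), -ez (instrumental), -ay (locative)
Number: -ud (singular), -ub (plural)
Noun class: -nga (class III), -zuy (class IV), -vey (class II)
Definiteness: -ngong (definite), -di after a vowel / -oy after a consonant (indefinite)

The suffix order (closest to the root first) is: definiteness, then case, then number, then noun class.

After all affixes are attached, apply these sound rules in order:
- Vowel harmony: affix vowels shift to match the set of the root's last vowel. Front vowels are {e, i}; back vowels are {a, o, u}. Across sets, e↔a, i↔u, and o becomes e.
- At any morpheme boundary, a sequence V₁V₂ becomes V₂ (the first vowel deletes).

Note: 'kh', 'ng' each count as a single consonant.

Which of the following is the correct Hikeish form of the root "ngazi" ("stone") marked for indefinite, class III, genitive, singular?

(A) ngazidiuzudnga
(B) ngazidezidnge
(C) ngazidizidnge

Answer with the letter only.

Attach definiteness indefinite -di (after vowel 'i') → ngazidi.
Attach case genitive -uz → ngazidiuz.
Attach number singular -ud → ngazidiuzud.
Attach noun class class III -nga → ngazidiuzudnga.
Apply vowel harmony: ngazidiuzudnga → ngazidiizidnge.
Apply vowel deletion: ngazidiizidnge → ngazidizidnge.
So the correct form is ngazidizidnge, option (C).
(A) ngazidiuzudnga is wrong: it fails to apply the sound rule(s).
(B) ngazidezidnge is wrong: it uses instrumental instead of genitive for case.

C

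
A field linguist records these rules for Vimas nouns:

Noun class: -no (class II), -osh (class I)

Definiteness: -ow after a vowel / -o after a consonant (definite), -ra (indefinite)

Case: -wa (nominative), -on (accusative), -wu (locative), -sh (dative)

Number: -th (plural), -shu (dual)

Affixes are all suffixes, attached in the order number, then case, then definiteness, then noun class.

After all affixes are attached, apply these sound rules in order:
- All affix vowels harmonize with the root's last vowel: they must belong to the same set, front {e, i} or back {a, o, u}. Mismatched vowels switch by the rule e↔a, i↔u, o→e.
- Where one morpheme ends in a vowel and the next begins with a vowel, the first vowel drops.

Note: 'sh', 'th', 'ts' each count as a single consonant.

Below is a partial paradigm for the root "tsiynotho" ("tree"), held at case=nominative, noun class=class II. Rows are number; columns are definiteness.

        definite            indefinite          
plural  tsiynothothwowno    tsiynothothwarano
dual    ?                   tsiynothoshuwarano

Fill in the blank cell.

Attach number dual -shu → tsiynothoshu.
Attach case nominative -wa → tsiynothoshuwa.
Attach definiteness definite -ow (after vowel 'a') → tsiynothoshuwaow.
Attach noun class class II -no → tsiynothoshuwaowno.
Vowel harmony: no change.
Apply vowel deletion: tsiynothoshuwaowno → tsiynothoshuwowno.

tsiynothoshuwowno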